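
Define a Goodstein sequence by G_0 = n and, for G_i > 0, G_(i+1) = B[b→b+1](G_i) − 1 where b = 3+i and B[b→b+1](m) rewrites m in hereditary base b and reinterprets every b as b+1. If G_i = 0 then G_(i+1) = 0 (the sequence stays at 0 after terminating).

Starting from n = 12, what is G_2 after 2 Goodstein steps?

27

G_0=12  [base 3] 3^2 + 3  →[3↦4]→  4^2 + 4 = 20  −1 ⇒ G_1=19
G_1=19  [base 4] 4^2 + 3  →[4↦5]→  5^2 + 3 = 28  −1 ⇒ G_2=27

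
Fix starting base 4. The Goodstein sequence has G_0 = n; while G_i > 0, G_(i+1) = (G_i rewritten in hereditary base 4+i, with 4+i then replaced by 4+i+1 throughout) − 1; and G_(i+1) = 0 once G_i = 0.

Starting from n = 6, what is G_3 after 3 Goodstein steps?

6

G_0 = 6. HB_4(6) = 4 + 2. Bump = 7. G_1 = 6.
G_1 = 6. HB_5(6) = 5 + 1. Bump = 7. G_2 = 6.
G_2 = 6. HB_6(6) = 6. Bump = 7. G_3 = 6.
G_3 = 6. HB_7(6) = 6. Bump = 6. G_4 = 5.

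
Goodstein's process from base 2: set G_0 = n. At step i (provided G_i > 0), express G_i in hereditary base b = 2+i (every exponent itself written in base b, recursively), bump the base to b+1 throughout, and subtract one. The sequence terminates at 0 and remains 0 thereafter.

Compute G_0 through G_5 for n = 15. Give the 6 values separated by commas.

[0] 15 ≡ 2^(2 + 1) + 2^2 + 2 + 1 (base 2). Lift 3: 112. −1: 111.
[1] 111 ≡ 3^(3 + 1) + 3^3 + 3 (base 3). Lift 4: 1284. −1: 1283.
[2] 1283 ≡ 4^(4 + 1) + 4^4 + 3 (base 4). Lift 5: 18753. −1: 18752.
[3] 18752 ≡ 5^(5 + 1) + 5^5 + 2 (base 5). Lift 6: 326594. −1: 326593.
[4] 326593 ≡ 6^(6 + 1) + 6^6 + 1 (base 6). Lift 7: 6588345. −1: 6588344.

15, 111, 1283, 18752, 326593, 6588344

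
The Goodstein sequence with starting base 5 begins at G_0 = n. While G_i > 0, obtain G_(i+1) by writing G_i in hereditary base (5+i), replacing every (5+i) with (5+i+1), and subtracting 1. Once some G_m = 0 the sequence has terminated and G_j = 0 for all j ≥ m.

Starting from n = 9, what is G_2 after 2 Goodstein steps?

base 5: 9 = 5 + 4; at 6: 6 + 4 = 10; next = 9
base 6: 9 = 6 + 3; at 7: 7 + 3 = 10; next = 9

9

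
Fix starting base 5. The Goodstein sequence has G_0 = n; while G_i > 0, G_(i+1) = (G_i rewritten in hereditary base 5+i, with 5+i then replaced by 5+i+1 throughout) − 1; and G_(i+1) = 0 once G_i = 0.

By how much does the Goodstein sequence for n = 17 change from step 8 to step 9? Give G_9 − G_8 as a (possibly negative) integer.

1

i=0: 17 = 3·5 + 2 (b=5); 5→6: 3·6 + 2 = 20; 20−1 = 19
i=1: 19 = 3·6 + 1 (b=6); 6→7: 3·7 + 1 = 22; 22−1 = 21
i=2: 21 = 3·7 (b=7); 7→8: 3·8 = 24; 24−1 = 23
i=3: 23 = 2·8 + 7 (b=8); 8→9: 2·9 + 7 = 25; 25−1 = 24
i=4: 24 = 2·9 + 6 (b=9); 9→10: 2·10 + 6 = 26; 26−1 = 25
i=5: 25 = 2·10 + 5 (b=10); 10→11: 2·11 + 5 = 27; 27−1 = 26
i=6: 26 = 2·11 + 4 (b=11); 11→12: 2·12 + 4 = 28; 28−1 = 27
i=7: 27 = 2·12 + 3 (b=12); 12→13: 2·13 + 3 = 29; 29−1 = 28
i=8: 28 = 2·13 + 2 (b=13); 13→14: 2·14 + 2 = 30; 30−1 = 29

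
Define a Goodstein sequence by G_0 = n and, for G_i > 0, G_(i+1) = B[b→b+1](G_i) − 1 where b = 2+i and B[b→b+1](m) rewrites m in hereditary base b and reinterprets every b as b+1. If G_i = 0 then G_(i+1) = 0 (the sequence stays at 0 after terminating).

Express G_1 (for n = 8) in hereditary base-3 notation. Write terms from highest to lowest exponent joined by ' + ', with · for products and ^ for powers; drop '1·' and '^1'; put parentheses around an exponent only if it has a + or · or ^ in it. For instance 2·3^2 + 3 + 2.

(0) 8|_2 = 2^(2 + 1) ↦ 3^(3 + 1)|_3 = 81 ⇒ 80
(1) 80|_3 = 2·3^3 + 2·3^2 + 2·3 + 2 ↦ 2·4^4 + 2·4^2 + 2·4 + 2|_4 = 554 ⇒ 553

2·3^3 + 2·3^2 + 2·3 + 2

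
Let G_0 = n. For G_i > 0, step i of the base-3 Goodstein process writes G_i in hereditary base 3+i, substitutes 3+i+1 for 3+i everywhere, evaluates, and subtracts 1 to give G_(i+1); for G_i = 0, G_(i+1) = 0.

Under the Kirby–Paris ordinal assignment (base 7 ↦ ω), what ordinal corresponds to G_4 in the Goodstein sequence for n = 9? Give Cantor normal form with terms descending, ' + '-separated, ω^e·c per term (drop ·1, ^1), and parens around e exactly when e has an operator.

ω·3

(0) 9|_3 = 3^2 ↦ 4^2|_4 = 16 ⇒ 15
(1) 15|_4 = 3·4 + 3 ↦ 3·5 + 3|_5 = 18 ⇒ 17
(2) 17|_5 = 3·5 + 2 ↦ 3·6 + 2|_6 = 20 ⇒ 19
(3) 19|_6 = 3·6 + 1 ↦ 3·7 + 1|_7 = 22 ⇒ 21
(4) 21|_7 = 3·7 ↦ 3·8|_8 = 24 ⇒ 23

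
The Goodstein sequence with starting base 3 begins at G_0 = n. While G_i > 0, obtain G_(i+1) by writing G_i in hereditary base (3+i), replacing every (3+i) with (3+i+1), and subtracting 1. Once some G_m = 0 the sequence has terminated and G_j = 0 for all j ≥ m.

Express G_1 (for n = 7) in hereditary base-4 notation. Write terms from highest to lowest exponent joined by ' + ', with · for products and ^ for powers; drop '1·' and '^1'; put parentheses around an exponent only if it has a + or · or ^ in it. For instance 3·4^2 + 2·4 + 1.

G_0 = 7. HB_3(7) = 2·3 + 1. Bump = 9. G_1 = 8.
G_1 = 8. HB_4(8) = 2·4. Bump = 10. G_2 = 9.

2·4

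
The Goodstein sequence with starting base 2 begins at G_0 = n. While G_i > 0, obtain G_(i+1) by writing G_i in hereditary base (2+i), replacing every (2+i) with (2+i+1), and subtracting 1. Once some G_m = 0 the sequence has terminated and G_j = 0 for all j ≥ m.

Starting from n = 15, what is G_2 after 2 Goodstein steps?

1283

G_0=15  [base 2] 2^(2 + 1) + 2^2 + 2 + 1  →[2↦3]→  3^(3 + 1) + 3^3 + 3 + 1 = 112  −1 ⇒ G_1=111
G_1=111  [base 3] 3^(3 + 1) + 3^3 + 3  →[3↦4]→  4^(4 + 1) + 4^4 + 4 = 1284  −1 ⇒ G_2=1283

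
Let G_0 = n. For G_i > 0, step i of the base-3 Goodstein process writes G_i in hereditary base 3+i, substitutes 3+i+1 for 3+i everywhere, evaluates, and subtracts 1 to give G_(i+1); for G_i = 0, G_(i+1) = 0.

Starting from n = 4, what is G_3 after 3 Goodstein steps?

3

step 0: 4 = 3 + 1; sub 4 for 3: 4 + 1; = 5; G_1 = 5−1 = 4
step 1: 4 = 4; sub 5 for 4: 5; = 5; G_2 = 5−1 = 4
step 2: 4 = 4; sub 6 for 5: 4; = 4; G_3 = 4−1 = 3
step 3: 3 = 3; sub 7 for 6: 3; = 3; G_4 = 3−1 = 2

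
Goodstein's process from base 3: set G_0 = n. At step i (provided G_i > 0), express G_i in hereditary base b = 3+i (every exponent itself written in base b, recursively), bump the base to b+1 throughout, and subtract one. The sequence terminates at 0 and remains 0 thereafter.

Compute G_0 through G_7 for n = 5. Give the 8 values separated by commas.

(0) 5|_3 = 3 + 2 ↦ 4 + 2|_4 = 6 ⇒ 5
(1) 5|_4 = 4 + 1 ↦ 5 + 1|_5 = 6 ⇒ 5
(2) 5|_5 = 5 ↦ 6|_6 = 6 ⇒ 5
(3) 5|_6 = 5 ↦ 5|_7 = 5 ⇒ 4
(4) 4|_7 = 4 ↦ 4|_8 = 4 ⇒ 3
(5) 3|_8 = 3 ↦ 3|_9 = 3 ⇒ 2
(6) 2|_9 = 2 ↦ 2|_10 = 2 ⇒ 1

5, 5, 5, 5, 4, 3, 2, 1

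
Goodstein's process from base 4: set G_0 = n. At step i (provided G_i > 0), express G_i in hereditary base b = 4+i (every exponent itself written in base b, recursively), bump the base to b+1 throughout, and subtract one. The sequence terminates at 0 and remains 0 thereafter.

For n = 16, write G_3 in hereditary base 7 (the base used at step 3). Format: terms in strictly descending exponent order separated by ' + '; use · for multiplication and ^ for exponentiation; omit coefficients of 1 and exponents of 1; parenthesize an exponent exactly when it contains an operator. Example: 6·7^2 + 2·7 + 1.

4·7 + 2

base 4: 16 = 4^2; at 5: 5^2 = 25; next = 24
base 5: 24 = 4·5 + 4; at 6: 4·6 + 4 = 28; next = 27
base 6: 27 = 4·6 + 3; at 7: 4·7 + 3 = 31; next = 30
base 7: 30 = 4·7 + 2; at 8: 4·8 + 2 = 34; next = 33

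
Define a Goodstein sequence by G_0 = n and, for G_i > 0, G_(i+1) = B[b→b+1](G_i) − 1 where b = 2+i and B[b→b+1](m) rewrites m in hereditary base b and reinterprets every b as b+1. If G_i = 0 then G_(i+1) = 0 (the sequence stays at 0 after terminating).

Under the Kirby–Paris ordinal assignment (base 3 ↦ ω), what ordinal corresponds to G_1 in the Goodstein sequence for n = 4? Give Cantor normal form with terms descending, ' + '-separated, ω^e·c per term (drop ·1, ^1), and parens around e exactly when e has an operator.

(0) 4|_2 = 2^2 ↦ 3^3|_3 = 27 ⇒ 26
(1) 26|_3 = 2·3^2 + 2·3 + 2 ↦ 2·4^2 + 2·4 + 2|_4 = 42 ⇒ 41

ω^2·2 + ω·2 + 2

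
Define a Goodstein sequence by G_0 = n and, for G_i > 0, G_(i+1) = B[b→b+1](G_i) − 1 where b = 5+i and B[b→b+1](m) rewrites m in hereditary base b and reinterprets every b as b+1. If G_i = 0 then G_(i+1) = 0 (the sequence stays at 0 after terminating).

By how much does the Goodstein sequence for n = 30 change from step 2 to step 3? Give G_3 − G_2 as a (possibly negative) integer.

i=0: 30 = 5^2 + 5 (b=5); 5→6: 6^2 + 6 = 42; 42−1 = 41
i=1: 41 = 6^2 + 5 (b=6); 6→7: 7^2 + 5 = 54; 54−1 = 53
i=2: 53 = 7^2 + 4 (b=7); 7→8: 8^2 + 4 = 68; 68−1 = 67

14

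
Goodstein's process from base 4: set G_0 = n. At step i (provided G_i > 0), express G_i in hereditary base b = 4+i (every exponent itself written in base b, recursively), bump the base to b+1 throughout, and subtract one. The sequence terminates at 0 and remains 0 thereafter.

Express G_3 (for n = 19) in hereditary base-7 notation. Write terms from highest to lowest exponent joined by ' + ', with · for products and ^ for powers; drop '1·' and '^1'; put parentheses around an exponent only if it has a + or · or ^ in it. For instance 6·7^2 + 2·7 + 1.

base 4: 19 = 4^2 + 3; at 5: 5^2 + 3 = 28; next = 27
base 5: 27 = 5^2 + 2; at 6: 6^2 + 2 = 38; next = 37
base 6: 37 = 6^2 + 1; at 7: 7^2 + 1 = 50; next = 49

7^2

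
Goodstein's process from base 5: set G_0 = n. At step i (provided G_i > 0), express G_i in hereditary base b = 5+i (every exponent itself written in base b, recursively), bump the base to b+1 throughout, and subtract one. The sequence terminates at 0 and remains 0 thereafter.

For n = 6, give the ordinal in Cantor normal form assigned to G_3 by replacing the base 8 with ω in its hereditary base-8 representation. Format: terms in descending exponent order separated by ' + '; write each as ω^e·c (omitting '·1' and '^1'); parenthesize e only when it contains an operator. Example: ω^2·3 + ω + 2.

[0] 6 ≡ 5 + 1 (base 5). Lift 6: 7. −1: 6.
[1] 6 ≡ 6 (base 6). Lift 7: 7. −1: 6.
[2] 6 ≡ 6 (base 7). Lift 8: 6. −1: 5.
[3] 5 ≡ 5 (base 8). Lift 9: 5. −1: 4.

5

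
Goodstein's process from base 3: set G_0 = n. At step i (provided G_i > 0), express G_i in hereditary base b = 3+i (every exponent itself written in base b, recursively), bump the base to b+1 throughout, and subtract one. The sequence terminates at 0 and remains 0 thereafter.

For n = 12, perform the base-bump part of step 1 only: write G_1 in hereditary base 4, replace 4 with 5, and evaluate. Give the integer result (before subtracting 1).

[0] 12 ≡ 3^2 + 3 (base 3). Lift 4: 20. −1: 19.
[1] 19 ≡ 4^2 + 3 (base 4). Lift 5: 28. −1: 27.

28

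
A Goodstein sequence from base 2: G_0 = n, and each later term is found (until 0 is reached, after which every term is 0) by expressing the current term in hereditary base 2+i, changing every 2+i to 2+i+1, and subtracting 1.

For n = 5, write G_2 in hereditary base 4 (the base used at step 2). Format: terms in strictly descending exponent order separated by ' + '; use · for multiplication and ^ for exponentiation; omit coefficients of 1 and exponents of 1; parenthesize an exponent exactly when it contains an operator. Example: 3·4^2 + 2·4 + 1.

G_0=5  [base 2] 2^2 + 1  →[2↦3]→  3^3 + 1 = 28  −1 ⇒ G_1=27
G_1=27  [base 3] 3^3  →[3↦4]→  4^4 = 256  −1 ⇒ G_2=255

3·4^3 + 3·4^2 + 3·4 + 3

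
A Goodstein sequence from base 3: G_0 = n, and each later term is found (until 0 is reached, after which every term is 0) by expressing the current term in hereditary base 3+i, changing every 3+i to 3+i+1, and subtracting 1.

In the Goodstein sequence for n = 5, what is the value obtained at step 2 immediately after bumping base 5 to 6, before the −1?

base 3: 5 = 3 + 2; at 4: 4 + 2 = 6; next = 5
base 4: 5 = 4 + 1; at 5: 5 + 1 = 6; next = 5

6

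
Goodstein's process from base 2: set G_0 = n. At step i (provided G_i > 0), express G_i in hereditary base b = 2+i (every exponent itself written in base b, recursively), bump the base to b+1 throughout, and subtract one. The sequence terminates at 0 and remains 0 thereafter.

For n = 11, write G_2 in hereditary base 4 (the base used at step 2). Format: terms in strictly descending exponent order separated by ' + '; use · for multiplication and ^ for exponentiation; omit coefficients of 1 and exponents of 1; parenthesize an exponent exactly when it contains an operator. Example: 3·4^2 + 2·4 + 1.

[0] 11 ≡ 2^(2 + 1) + 2 + 1 (base 2). Lift 3: 85. −1: 84.
[1] 84 ≡ 3^(3 + 1) + 3 (base 3). Lift 4: 1028. −1: 1027.
[2] 1027 ≡ 4^(4 + 1) + 3 (base 4). Lift 5: 15628. −1: 15627.

4^(4 + 1) + 3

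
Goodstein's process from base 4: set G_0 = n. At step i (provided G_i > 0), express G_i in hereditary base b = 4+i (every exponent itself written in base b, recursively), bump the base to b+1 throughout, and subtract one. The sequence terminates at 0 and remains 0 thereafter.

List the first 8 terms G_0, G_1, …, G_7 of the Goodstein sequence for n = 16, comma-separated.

G_0=16  [base 4] 4^2  →[4↦5]→  5^2 = 25  −1 ⇒ G_1=24
G_1=24  [base 5] 4·5 + 4  →[5↦6]→  4·6 + 4 = 28  −1 ⇒ G_2=27
G_2=27  [base 6] 4·6 + 3  →[6↦7]→  4·7 + 3 = 31  −1 ⇒ G_3=30
G_3=30  [base 7] 4·7 + 2  →[7↦8]→  4·8 + 2 = 34  −1 ⇒ G_4=33
G_4=33  [base 8] 4·8 + 1  →[8↦9]→  4·9 + 1 = 37  −1 ⇒ G_5=36
G_5=36  [base 9] 4·9  →[9↦10]→  4·10 = 40  −1 ⇒ G_6=39
G_6=39  [base 10] 3·10 + 9  →[10↦11]→  3·11 + 9 = 42  −1 ⇒ G_7=41

16, 24, 27, 30, 33, 36, 39, 41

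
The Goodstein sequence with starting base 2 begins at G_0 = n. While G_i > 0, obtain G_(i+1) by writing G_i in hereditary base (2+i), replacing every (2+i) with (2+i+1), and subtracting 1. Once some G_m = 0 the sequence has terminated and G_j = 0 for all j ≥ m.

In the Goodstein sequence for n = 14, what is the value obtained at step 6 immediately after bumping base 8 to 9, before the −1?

base 2: 14 = 2^(2 + 1) + 2^2 + 2; at 3: 3^(3 + 1) + 3^3 + 3 = 111; next = 110
base 3: 110 = 3^(3 + 1) + 3^3 + 2; at 4: 4^(4 + 1) + 4^4 + 2 = 1282; next = 1281
base 4: 1281 = 4^(4 + 1) + 4^4 + 1; at 5: 5^(5 + 1) + 5^5 + 1 = 18751; next = 18750
base 5: 18750 = 5^(5 + 1) + 5^5; at 6: 6^(6 + 1) + 6^6 = 326592; next = 326591
base 6: 326591 = 6^(6 + 1) + 5·6^5 + 5·6^4 + 5·6^3 + 5·6^2 + 5·6 + 5; at 7: 7^(7 + 1) + 5·7^5 + 5·7^4 + 5·7^3 + 5·7^2 + 5·7 + 5 = 5862841; next = 5862840
base 7: 5862840 = 7^(7 + 1) + 5·7^5 + 5·7^4 + 5·7^3 + 5·7^2 + 5·7 + 4; at 8: 8^(8 + 1) + 5·8^5 + 5·8^4 + 5·8^3 + 5·8^2 + 5·8 + 4 = 134404972; next = 134404971
base 8: 134404971 = 8^(8 + 1) + 5·8^5 + 5·8^4 + 5·8^3 + 5·8^2 + 5·8 + 3; at 9: 9^(9 + 1) + 5·9^5 + 5·9^4 + 5·9^3 + 5·9^2 + 5·9 + 3 = 3487116549; next = 3487116548

3487116549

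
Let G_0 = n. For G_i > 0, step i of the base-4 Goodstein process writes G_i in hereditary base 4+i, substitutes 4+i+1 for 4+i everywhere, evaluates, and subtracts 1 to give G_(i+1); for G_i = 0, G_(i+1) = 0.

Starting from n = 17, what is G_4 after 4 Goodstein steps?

43

(0) 17|_4 = 4^2 + 1 ↦ 5^2 + 1|_5 = 26 ⇒ 25
(1) 25|_5 = 5^2 ↦ 6^2|_6 = 36 ⇒ 35
(2) 35|_6 = 5·6 + 5 ↦ 5·7 + 5|_7 = 40 ⇒ 39
(3) 39|_7 = 5·7 + 4 ↦ 5·8 + 4|_8 = 44 ⇒ 43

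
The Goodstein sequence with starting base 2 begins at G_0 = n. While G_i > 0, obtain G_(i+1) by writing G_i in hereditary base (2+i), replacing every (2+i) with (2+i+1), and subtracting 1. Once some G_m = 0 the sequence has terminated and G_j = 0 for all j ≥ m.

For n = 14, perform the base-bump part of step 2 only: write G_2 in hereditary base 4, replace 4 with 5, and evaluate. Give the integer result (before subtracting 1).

(0) 14|_2 = 2^(2 + 1) + 2^2 + 2 ↦ 3^(3 + 1) + 3^3 + 3|_3 = 111 ⇒ 110
(1) 110|_3 = 3^(3 + 1) + 3^3 + 2 ↦ 4^(4 + 1) + 4^4 + 2|_4 = 1282 ⇒ 1281
(2) 1281|_4 = 4^(4 + 1) + 4^4 + 1 ↦ 5^(5 + 1) + 5^5 + 1|_5 = 18751 ⇒ 18750

18751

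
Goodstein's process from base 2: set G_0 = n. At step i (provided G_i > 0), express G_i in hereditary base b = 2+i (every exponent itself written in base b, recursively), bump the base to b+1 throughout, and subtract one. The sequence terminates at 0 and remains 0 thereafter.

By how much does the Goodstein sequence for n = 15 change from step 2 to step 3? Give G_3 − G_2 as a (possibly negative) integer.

17469

step 0: 15 = 2^(2 + 1) + 2^2 + 2 + 1; sub 3 for 2: 3^(3 + 1) + 3^3 + 3 + 1; = 112; G_1 = 112−1 = 111
step 1: 111 = 3^(3 + 1) + 3^3 + 3; sub 4 for 3: 4^(4 + 1) + 4^4 + 4; = 1284; G_2 = 1284−1 = 1283
step 2: 1283 = 4^(4 + 1) + 4^4 + 3; sub 5 for 4: 5^(5 + 1) + 5^5 + 3; = 18753; G_3 = 18753−1 = 18752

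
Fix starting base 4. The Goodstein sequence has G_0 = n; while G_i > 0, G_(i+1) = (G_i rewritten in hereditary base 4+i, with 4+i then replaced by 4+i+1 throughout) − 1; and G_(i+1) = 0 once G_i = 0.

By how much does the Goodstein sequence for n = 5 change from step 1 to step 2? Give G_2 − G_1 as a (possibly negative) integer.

0

base 4: 5 = 4 + 1; at 5: 5 + 1 = 6; next = 5
base 5: 5 = 5; at 6: 6 = 6; next = 5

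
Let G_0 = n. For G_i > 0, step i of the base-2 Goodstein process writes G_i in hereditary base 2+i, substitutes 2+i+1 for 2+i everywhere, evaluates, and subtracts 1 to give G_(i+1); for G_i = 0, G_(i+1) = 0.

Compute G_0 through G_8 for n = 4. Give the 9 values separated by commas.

4, 26, 41, 60, 83, 109, 139, 173, 211

i=0: 4 = 2^2 (b=2); 2→3: 3^3 = 27; 27−1 = 26
i=1: 26 = 2·3^2 + 2·3 + 2 (b=3); 3→4: 2·4^2 + 2·4 + 2 = 42; 42−1 = 41
i=2: 41 = 2·4^2 + 2·4 + 1 (b=4); 4→5: 2·5^2 + 2·5 + 1 = 61; 61−1 = 60
i=3: 60 = 2·5^2 + 2·5 (b=5); 5→6: 2·6^2 + 2·6 = 84; 84−1 = 83
i=4: 83 = 2·6^2 + 6 + 5 (b=6); 6→7: 2·7^2 + 7 + 5 = 110; 110−1 = 109
i=5: 109 = 2·7^2 + 7 + 4 (b=7); 7→8: 2·8^2 + 8 + 4 = 140; 140−1 = 139
i=6: 139 = 2·8^2 + 8 + 3 (b=8); 8→9: 2·9^2 + 9 + 3 = 174; 174−1 = 173
i=7: 173 = 2·9^2 + 9 + 2 (b=9); 9→10: 2·10^2 + 10 + 2 = 212; 212−1 = 211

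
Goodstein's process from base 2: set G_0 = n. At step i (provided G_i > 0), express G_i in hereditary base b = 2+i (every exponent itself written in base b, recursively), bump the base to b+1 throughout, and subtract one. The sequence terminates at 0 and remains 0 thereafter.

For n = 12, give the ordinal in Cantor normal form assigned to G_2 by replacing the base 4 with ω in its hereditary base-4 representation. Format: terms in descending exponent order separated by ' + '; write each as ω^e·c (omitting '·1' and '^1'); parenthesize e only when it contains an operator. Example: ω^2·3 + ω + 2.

[0] 12 ≡ 2^(2 + 1) + 2^2 (base 2). Lift 3: 108. −1: 107.
[1] 107 ≡ 3^(3 + 1) + 2·3^2 + 2·3 + 2 (base 3). Lift 4: 1066. −1: 1065.
[2] 1065 ≡ 4^(4 + 1) + 2·4^2 + 2·4 + 1 (base 4). Lift 5: 15686. −1: 15685.

ω^(ω + 1) + ω^2·2 + ω·2 + 1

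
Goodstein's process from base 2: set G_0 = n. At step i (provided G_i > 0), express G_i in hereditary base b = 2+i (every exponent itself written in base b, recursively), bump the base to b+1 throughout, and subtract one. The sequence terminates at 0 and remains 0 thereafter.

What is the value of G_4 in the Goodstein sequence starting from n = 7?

46657

G_0 = 7. HB_2(7) = 2^2 + 2 + 1. Bump = 31. G_1 = 30.
G_1 = 30. HB_3(30) = 3^3 + 3. Bump = 260. G_2 = 259.
G_2 = 259. HB_4(259) = 4^4 + 3. Bump = 3128. G_3 = 3127.
G_3 = 3127. HB_5(3127) = 5^5 + 2. Bump = 46658. G_4 = 46657.
G_4 = 46657. HB_6(46657) = 6^6 + 1. Bump = 823544. G_5 = 823543.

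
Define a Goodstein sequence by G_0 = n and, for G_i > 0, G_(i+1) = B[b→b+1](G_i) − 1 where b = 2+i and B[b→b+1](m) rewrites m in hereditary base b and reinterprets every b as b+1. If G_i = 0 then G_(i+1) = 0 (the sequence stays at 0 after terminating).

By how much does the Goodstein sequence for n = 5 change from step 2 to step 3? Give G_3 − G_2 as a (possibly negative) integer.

base 2: 5 = 2^2 + 1; at 3: 3^3 + 1 = 28; next = 27
base 3: 27 = 3^3; at 4: 4^4 = 256; next = 255
base 4: 255 = 3·4^3 + 3·4^2 + 3·4 + 3; at 5: 3·5^3 + 3·5^2 + 3·5 + 3 = 468; next = 467

212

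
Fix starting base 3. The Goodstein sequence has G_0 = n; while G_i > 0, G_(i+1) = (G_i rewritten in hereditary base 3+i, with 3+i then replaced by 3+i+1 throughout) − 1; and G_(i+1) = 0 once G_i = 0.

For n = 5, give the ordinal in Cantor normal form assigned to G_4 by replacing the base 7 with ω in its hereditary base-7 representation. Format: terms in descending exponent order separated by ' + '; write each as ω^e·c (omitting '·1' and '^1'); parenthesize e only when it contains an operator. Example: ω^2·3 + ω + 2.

4

base 3: 5 = 3 + 2; at 4: 4 + 2 = 6; next = 5
base 4: 5 = 4 + 1; at 5: 5 + 1 = 6; next = 5
base 5: 5 = 5; at 6: 6 = 6; next = 5
base 6: 5 = 5; at 7: 5 = 5; next = 4
base 7: 4 = 4; at 8: 4 = 4; next = 3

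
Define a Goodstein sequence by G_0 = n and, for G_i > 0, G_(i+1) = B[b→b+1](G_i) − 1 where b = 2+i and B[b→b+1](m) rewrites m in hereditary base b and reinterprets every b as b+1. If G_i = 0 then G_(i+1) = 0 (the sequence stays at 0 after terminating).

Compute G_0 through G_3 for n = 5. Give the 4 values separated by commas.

5 —HB2→ 2^2 + 1 —bump→ 3^3 + 1 = 28 —(−1)→ 27
27 —HB3→ 3^3 —bump→ 4^4 = 256 —(−1)→ 255
255 —HB4→ 3·4^3 + 3·4^2 + 3·4 + 3 —bump→ 3·5^3 + 3·5^2 + 3·5 + 3 = 468 —(−1)→ 467

5, 27, 255, 467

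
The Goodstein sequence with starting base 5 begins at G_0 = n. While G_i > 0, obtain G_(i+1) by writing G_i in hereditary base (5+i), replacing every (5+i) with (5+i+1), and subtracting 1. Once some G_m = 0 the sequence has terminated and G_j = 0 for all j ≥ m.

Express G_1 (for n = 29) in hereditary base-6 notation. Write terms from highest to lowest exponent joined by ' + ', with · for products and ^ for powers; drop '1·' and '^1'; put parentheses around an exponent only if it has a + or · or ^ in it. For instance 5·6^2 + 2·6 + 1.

6^2 + 3

base 5: 29 = 5^2 + 4; at 6: 6^2 + 4 = 40; next = 39
base 6: 39 = 6^2 + 3; at 7: 7^2 + 3 = 52; next = 51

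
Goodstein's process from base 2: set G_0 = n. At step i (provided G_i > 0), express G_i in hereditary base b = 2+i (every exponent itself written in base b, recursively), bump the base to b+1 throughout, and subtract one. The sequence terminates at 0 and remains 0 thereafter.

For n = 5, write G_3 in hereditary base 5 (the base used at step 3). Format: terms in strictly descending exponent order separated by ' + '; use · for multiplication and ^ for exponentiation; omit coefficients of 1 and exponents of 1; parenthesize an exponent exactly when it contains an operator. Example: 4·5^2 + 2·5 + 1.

G_0 = 5. HB_2(5) = 2^2 + 1. Bump = 28. G_1 = 27.
G_1 = 27. HB_3(27) = 3^3. Bump = 256. G_2 = 255.
G_2 = 255. HB_4(255) = 3·4^3 + 3·4^2 + 3·4 + 3. Bump = 468. G_3 = 467.

3·5^3 + 3·5^2 + 3·5 + 2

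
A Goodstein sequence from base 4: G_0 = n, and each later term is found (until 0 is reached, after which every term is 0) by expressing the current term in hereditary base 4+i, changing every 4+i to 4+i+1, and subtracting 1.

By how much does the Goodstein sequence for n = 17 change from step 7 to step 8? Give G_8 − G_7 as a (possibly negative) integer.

4

[0] 17 ≡ 4^2 + 1 (base 4). Lift 5: 26. −1: 25.
[1] 25 ≡ 5^2 (base 5). Lift 6: 36. −1: 35.
[2] 35 ≡ 5·6 + 5 (base 6). Lift 7: 40. −1: 39.
[3] 39 ≡ 5·7 + 4 (base 7). Lift 8: 44. −1: 43.
[4] 43 ≡ 5·8 + 3 (base 8). Lift 9: 48. −1: 47.
[5] 47 ≡ 5·9 + 2 (base 9). Lift 10: 52. −1: 51.
[6] 51 ≡ 5·10 + 1 (base 10). Lift 11: 56. −1: 55.
[7] 55 ≡ 5·11 (base 11). Lift 12: 60. −1: 59.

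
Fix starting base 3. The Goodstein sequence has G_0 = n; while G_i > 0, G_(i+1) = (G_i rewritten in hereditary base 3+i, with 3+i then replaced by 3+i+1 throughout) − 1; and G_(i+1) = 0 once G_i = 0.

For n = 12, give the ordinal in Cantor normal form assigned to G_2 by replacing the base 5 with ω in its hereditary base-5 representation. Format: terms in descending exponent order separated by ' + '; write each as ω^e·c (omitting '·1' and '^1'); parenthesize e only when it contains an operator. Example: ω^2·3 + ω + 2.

G_0 = 12. HB_3(12) = 3^2 + 3. Bump = 20. G_1 = 19.
G_1 = 19. HB_4(19) = 4^2 + 3. Bump = 28. G_2 = 27.
G_2 = 27. HB_5(27) = 5^2 + 2. Bump = 38. G_3 = 37.

ω^2 + 2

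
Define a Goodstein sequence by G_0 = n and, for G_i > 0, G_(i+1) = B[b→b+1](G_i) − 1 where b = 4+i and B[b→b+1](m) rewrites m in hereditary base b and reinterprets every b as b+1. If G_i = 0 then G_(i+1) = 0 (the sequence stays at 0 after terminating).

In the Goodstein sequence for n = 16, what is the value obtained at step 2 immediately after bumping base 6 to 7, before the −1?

31

base 4: 16 = 4^2; at 5: 5^2 = 25; next = 24
base 5: 24 = 4·5 + 4; at 6: 4·6 + 4 = 28; next = 27
base 6: 27 = 4·6 + 3; at 7: 4·7 + 3 = 31; next = 30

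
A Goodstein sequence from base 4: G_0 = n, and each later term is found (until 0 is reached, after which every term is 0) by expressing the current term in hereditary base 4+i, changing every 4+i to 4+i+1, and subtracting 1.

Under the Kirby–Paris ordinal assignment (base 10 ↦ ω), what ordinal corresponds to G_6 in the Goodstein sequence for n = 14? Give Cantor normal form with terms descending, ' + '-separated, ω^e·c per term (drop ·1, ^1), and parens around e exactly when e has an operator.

ω·2 + 3

i=0: 14 = 3·4 + 2 (b=4); 4→5: 3·5 + 2 = 17; 17−1 = 16
i=1: 16 = 3·5 + 1 (b=5); 5→6: 3·6 + 1 = 19; 19−1 = 18
i=2: 18 = 3·6 (b=6); 6→7: 3·7 = 21; 21−1 = 20
i=3: 20 = 2·7 + 6 (b=7); 7→8: 2·8 + 6 = 22; 22−1 = 21
i=4: 21 = 2·8 + 5 (b=8); 8→9: 2·9 + 5 = 23; 23−1 = 22
i=5: 22 = 2·9 + 4 (b=9); 9→10: 2·10 + 4 = 24; 24−1 = 23
i=6: 23 = 2·10 + 3 (b=10); 10→11: 2·11 + 3 = 25; 25−1 = 24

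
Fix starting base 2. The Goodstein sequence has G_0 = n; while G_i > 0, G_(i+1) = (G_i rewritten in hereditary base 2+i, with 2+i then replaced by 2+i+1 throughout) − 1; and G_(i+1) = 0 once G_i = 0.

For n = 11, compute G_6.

G_0 = 11. HB_2(11) = 2^(2 + 1) + 2 + 1. Bump = 85. G_1 = 84.
G_1 = 84. HB_3(84) = 3^(3 + 1) + 3. Bump = 1028. G_2 = 1027.
G_2 = 1027. HB_4(1027) = 4^(4 + 1) + 3. Bump = 15628. G_3 = 15627.
G_3 = 15627. HB_5(15627) = 5^(5 + 1) + 2. Bump = 279938. G_4 = 279937.
G_4 = 279937. HB_6(279937) = 6^(6 + 1) + 1. Bump = 5764802. G_5 = 5764801.
G_5 = 5764801. HB_7(5764801) = 7^(7 + 1). Bump = 134217728. G_6 = 134217727.
G_6 = 134217727. HB_8(134217727) = 7·8^8 + 7·8^7 + 7·8^6 + 7·8^5 + 7·8^4 + 7·8^3 + 7·8^2 + 7·8 + 7. Bump = 2749609303. G_7 = 2749609302.

134217727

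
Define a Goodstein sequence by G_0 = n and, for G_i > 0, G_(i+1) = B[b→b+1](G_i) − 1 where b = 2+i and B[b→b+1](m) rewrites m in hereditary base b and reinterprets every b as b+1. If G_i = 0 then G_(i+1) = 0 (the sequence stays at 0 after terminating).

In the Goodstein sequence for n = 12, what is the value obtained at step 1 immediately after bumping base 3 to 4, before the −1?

step 0: 12 = 2^(2 + 1) + 2^2; sub 3 for 2: 3^(3 + 1) + 3^3; = 108; G_1 = 108−1 = 107
step 1: 107 = 3^(3 + 1) + 2·3^2 + 2·3 + 2; sub 4 for 3: 4^(4 + 1) + 2·4^2 + 2·4 + 2; = 1066; G_2 = 1066−1 = 1065

1066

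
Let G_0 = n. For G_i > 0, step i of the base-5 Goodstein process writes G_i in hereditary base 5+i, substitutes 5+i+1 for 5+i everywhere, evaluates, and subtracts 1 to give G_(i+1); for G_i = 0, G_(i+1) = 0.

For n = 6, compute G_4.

4

G_0=6  [base 5] 5 + 1  →[5↦6]→  6 + 1 = 7  −1 ⇒ G_1=6
G_1=6  [base 6] 6  →[6↦7]→  7 = 7  −1 ⇒ G_2=6
G_2=6  [base 7] 6  →[7↦8]→  6 = 6  −1 ⇒ G_3=5
G_3=5  [base 8] 5  →[8↦9]→  5 = 5  −1 ⇒ G_4=4
G_4=4  [base 9] 4  →[9↦10]→  4 = 4  −1 ⇒ G_5=3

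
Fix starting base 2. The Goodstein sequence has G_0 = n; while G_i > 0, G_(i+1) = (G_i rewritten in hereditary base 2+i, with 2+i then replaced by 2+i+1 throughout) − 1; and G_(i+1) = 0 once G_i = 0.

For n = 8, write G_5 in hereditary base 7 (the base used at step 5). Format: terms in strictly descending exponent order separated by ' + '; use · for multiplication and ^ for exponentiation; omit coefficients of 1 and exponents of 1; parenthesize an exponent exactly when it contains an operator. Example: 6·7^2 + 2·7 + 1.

2·7^7 + 2·7^2 + 7 + 4

G_0=8  [base 2] 2^(2 + 1)  →[2↦3]→  3^(3 + 1) = 81  −1 ⇒ G_1=80
G_1=80  [base 3] 2·3^3 + 2·3^2 + 2·3 + 2  →[3↦4]→  2·4^4 + 2·4^2 + 2·4 + 2 = 554  −1 ⇒ G_2=553
G_2=553  [base 4] 2·4^4 + 2·4^2 + 2·4 + 1  →[4↦5]→  2·5^5 + 2·5^2 + 2·5 + 1 = 6311  −1 ⇒ G_3=6310
G_3=6310  [base 5] 2·5^5 + 2·5^2 + 2·5  →[5↦6]→  2·6^6 + 2·6^2 + 2·6 = 93396  −1 ⇒ G_4=93395
G_4=93395  [base 6] 2·6^6 + 2·6^2 + 6 + 5  →[6↦7]→  2·7^7 + 2·7^2 + 7 + 5 = 1647196  −1 ⇒ G_5=1647195
G_5=1647195  [base 7] 2·7^7 + 2·7^2 + 7 + 4  →[7↦8]→  2·8^8 + 2·8^2 + 8 + 4 = 33554572  −1 ⇒ G_6=33554571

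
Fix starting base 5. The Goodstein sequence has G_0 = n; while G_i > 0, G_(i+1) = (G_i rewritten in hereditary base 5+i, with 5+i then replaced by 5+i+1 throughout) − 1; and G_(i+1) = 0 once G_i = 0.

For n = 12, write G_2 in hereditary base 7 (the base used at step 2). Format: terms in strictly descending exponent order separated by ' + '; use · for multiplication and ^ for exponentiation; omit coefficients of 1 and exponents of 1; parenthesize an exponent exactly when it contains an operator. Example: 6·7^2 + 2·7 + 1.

2·7

G_0=12  [base 5] 2·5 + 2  →[5↦6]→  2·6 + 2 = 14  −1 ⇒ G_1=13
G_1=13  [base 6] 2·6 + 1  →[6↦7]→  2·7 + 1 = 15  −1 ⇒ G_2=14
G_2=14  [base 7] 2·7  →[7↦8]→  2·8 = 16  −1 ⇒ G_3=15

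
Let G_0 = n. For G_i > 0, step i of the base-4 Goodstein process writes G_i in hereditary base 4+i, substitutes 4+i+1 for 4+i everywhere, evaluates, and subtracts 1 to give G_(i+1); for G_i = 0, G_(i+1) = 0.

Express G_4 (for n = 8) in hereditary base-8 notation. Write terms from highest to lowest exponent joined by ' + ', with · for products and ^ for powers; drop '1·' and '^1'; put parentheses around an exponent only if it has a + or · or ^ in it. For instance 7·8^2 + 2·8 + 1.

8 + 1

8 —HB4→ 2·4 —bump→ 2·5 = 10 —(−1)→ 9
9 —HB5→ 5 + 4 —bump→ 6 + 4 = 10 —(−1)→ 9
9 —HB6→ 6 + 3 —bump→ 7 + 3 = 10 —(−1)→ 9
9 —HB7→ 7 + 2 —bump→ 8 + 2 = 10 —(−1)→ 9
9 —HB8→ 8 + 1 —bump→ 9 + 1 = 10 —(−1)→ 9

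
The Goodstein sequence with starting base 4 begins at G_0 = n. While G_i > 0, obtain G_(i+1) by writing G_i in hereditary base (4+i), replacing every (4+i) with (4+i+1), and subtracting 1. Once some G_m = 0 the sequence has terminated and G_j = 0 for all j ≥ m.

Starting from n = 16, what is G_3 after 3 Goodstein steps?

16 —HB4→ 4^2 —bump→ 5^2 = 25 —(−1)→ 24
24 —HB5→ 4·5 + 4 —bump→ 4·6 + 4 = 28 —(−1)→ 27
27 —HB6→ 4·6 + 3 —bump→ 4·7 + 3 = 31 —(−1)→ 30
30 —HB7→ 4·7 + 2 —bump→ 4·8 + 2 = 34 —(−1)→ 33

30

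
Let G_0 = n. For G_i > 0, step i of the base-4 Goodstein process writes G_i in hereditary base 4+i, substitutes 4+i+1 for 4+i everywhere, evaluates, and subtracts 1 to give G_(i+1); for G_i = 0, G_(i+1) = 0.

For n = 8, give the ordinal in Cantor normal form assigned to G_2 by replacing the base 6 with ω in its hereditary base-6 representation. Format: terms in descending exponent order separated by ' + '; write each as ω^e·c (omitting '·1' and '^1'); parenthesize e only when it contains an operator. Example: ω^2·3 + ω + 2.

G_0=8  [base 4] 2·4  →[4↦5]→  2·5 = 10  −1 ⇒ G_1=9
G_1=9  [base 5] 5 + 4  →[5↦6]→  6 + 4 = 10  −1 ⇒ G_2=9
G_2=9  [base 6] 6 + 3  →[6↦7]→  7 + 3 = 10  −1 ⇒ G_3=9

ω + 3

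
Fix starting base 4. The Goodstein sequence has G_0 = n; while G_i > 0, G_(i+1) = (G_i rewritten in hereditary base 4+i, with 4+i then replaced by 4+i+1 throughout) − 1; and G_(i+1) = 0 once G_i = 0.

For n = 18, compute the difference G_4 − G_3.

G_0 = 18. HB_4(18) = 4^2 + 2. Bump = 27. G_1 = 26.
G_1 = 26. HB_5(26) = 5^2 + 1. Bump = 37. G_2 = 36.
G_2 = 36. HB_6(36) = 6^2. Bump = 49. G_3 = 48.
G_3 = 48. HB_7(48) = 6·7 + 6. Bump = 54. G_4 = 53.

5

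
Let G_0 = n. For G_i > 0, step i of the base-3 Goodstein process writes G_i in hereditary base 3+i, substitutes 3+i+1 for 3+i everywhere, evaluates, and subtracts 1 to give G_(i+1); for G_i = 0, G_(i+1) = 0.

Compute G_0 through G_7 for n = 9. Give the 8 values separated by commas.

9, 15, 17, 19, 21, 23, 24, 25

(0) 9|_3 = 3^2 ↦ 4^2|_4 = 16 ⇒ 15
(1) 15|_4 = 3·4 + 3 ↦ 3·5 + 3|_5 = 18 ⇒ 17
(2) 17|_5 = 3·5 + 2 ↦ 3·6 + 2|_6 = 20 ⇒ 19
(3) 19|_6 = 3·6 + 1 ↦ 3·7 + 1|_7 = 22 ⇒ 21
(4) 21|_7 = 3·7 ↦ 3·8|_8 = 24 ⇒ 23
(5) 23|_8 = 2·8 + 7 ↦ 2·9 + 7|_9 = 25 ⇒ 24
(6) 24|_9 = 2·9 + 6 ↦ 2·10 + 6|_10 = 26 ⇒ 25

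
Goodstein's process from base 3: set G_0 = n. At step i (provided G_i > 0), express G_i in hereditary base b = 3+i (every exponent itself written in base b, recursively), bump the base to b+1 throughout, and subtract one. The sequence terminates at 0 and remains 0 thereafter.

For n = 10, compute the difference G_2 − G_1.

8

(0) 10|_3 = 3^2 + 1 ↦ 4^2 + 1|_4 = 17 ⇒ 16
(1) 16|_4 = 4^2 ↦ 5^2|_5 = 25 ⇒ 24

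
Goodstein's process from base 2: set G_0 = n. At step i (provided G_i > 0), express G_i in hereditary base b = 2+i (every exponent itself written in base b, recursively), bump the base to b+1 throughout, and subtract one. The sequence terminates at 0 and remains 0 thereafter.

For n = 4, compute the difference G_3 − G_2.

19

G_0 = 4. HB_2(4) = 2^2. Bump = 27. G_1 = 26.
G_1 = 26. HB_3(26) = 2·3^2 + 2·3 + 2. Bump = 42. G_2 = 41.
G_2 = 41. HB_4(41) = 2·4^2 + 2·4 + 1. Bump = 61. G_3 = 60.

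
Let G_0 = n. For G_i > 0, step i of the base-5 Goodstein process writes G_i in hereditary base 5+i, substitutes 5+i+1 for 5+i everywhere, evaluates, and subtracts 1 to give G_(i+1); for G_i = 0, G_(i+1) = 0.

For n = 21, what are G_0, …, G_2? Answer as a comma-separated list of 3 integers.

21, 24, 27

G_0 = 21. HB_5(21) = 4·5 + 1. Bump = 25. G_1 = 24.
G_1 = 24. HB_6(24) = 4·6. Bump = 28. G_2 = 27.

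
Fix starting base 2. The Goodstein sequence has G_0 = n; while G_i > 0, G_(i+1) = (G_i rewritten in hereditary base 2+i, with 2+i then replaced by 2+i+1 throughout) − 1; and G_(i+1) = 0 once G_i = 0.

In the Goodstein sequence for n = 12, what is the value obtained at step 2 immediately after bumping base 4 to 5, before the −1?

12 —HB2→ 2^(2 + 1) + 2^2 —bump→ 3^(3 + 1) + 3^3 = 108 —(−1)→ 107
107 —HB3→ 3^(3 + 1) + 2·3^2 + 2·3 + 2 —bump→ 4^(4 + 1) + 2·4^2 + 2·4 + 2 = 1066 —(−1)→ 1065
1065 —HB4→ 4^(4 + 1) + 2·4^2 + 2·4 + 1 —bump→ 5^(5 + 1) + 2·5^2 + 2·5 + 1 = 15686 —(−1)→ 15685

15686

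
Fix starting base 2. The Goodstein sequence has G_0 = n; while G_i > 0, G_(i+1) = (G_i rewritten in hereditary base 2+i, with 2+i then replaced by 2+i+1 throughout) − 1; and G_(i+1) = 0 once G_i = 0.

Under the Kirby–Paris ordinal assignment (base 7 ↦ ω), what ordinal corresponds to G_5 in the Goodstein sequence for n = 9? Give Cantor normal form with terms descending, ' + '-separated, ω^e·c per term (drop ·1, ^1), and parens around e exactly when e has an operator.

ω^ω·3 + ω^3·3 + ω^2·3 + ω·3

i=0: 9 = 2^(2 + 1) + 1 (b=2); 2→3: 3^(3 + 1) + 1 = 82; 82−1 = 81
i=1: 81 = 3^(3 + 1) (b=3); 3→4: 4^(4 + 1) = 1024; 1024−1 = 1023
i=2: 1023 = 3·4^4 + 3·4^3 + 3·4^2 + 3·4 + 3 (b=4); 4→5: 3·5^5 + 3·5^3 + 3·5^2 + 3·5 + 3 = 9843; 9843−1 = 9842
i=3: 9842 = 3·5^5 + 3·5^3 + 3·5^2 + 3·5 + 2 (b=5); 5→6: 3·6^6 + 3·6^3 + 3·6^2 + 3·6 + 2 = 140744; 140744−1 = 140743
i=4: 140743 = 3·6^6 + 3·6^3 + 3·6^2 + 3·6 + 1 (b=6); 6→7: 3·7^7 + 3·7^3 + 3·7^2 + 3·7 + 1 = 2471827; 2471827−1 = 2471826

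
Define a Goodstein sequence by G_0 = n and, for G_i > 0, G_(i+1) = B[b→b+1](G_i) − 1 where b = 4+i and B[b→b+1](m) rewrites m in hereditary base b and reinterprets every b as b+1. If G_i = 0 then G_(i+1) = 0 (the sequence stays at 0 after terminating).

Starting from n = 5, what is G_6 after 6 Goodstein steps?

1

G_0 = 5. HB_4(5) = 4 + 1. Bump = 6. G_1 = 5.
G_1 = 5. HB_5(5) = 5. Bump = 6. G_2 = 5.
G_2 = 5. HB_6(5) = 5. Bump = 5. G_3 = 4.
G_3 = 4. HB_7(4) = 4. Bump = 4. G_4 = 3.
G_4 = 3. HB_8(3) = 3. Bump = 3. G_5 = 2.
G_5 = 2. HB_9(2) = 2. Bump = 2. G_6 = 1.
G_6 = 1. HB_10(1) = 1. Bump = 1. G_7 = 0.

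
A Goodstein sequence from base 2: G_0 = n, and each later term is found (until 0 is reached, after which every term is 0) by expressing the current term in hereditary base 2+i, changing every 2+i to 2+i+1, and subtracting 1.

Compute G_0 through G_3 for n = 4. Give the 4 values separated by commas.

base 2: 4 = 2^2; at 3: 3^3 = 27; next = 26
base 3: 26 = 2·3^2 + 2·3 + 2; at 4: 2·4^2 + 2·4 + 2 = 42; next = 41
base 4: 41 = 2·4^2 + 2·4 + 1; at 5: 2·5^2 + 2·5 + 1 = 61; next = 60

4, 26, 41, 60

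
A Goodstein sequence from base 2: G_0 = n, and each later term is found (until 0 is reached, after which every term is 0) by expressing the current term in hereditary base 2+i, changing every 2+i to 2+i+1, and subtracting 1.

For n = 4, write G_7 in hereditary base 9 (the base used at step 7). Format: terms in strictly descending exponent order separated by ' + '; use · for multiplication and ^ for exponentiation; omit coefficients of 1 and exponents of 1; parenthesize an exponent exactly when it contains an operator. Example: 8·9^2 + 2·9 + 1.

2·9^2 + 9 + 2

i=0: 4 = 2^2 (b=2); 2→3: 3^3 = 27; 27−1 = 26
i=1: 26 = 2·3^2 + 2·3 + 2 (b=3); 3→4: 2·4^2 + 2·4 + 2 = 42; 42−1 = 41
i=2: 41 = 2·4^2 + 2·4 + 1 (b=4); 4→5: 2·5^2 + 2·5 + 1 = 61; 61−1 = 60
i=3: 60 = 2·5^2 + 2·5 (b=5); 5→6: 2·6^2 + 2·6 = 84; 84−1 = 83
i=4: 83 = 2·6^2 + 6 + 5 (b=6); 6→7: 2·7^2 + 7 + 5 = 110; 110−1 = 109
i=5: 109 = 2·7^2 + 7 + 4 (b=7); 7→8: 2·8^2 + 8 + 4 = 140; 140−1 = 139
i=6: 139 = 2·8^2 + 8 + 3 (b=8); 8→9: 2·9^2 + 9 + 3 = 174; 174−1 = 173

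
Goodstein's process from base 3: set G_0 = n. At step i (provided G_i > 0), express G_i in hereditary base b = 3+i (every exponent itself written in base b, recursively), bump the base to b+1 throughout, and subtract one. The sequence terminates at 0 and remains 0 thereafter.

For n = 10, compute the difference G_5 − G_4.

3

base 3: 10 = 3^2 + 1; at 4: 4^2 + 1 = 17; next = 16
base 4: 16 = 4^2; at 5: 5^2 = 25; next = 24
base 5: 24 = 4·5 + 4; at 6: 4·6 + 4 = 28; next = 27
base 6: 27 = 4·6 + 3; at 7: 4·7 + 3 = 31; next = 30
base 7: 30 = 4·7 + 2; at 8: 4·8 + 2 = 34; next = 33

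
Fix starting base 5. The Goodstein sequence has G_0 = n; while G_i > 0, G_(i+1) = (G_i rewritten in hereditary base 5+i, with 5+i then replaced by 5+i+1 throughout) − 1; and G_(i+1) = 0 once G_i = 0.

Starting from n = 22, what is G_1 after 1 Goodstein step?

25

G_0=22  [base 5] 4·5 + 2  →[5↦6]→  4·6 + 2 = 26  −1 ⇒ G_1=25
G_1=25  [base 6] 4·6 + 1  →[6↦7]→  4·7 + 1 = 29  −1 ⇒ G_2=28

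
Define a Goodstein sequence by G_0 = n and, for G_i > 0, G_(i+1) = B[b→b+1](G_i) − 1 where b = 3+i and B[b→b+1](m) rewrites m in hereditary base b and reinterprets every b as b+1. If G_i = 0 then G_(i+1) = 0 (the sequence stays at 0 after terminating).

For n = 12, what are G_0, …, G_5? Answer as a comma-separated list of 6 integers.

[0] 12 ≡ 3^2 + 3 (base 3). Lift 4: 20. −1: 19.
[1] 19 ≡ 4^2 + 3 (base 4). Lift 5: 28. −1: 27.
[2] 27 ≡ 5^2 + 2 (base 5). Lift 6: 38. −1: 37.
[3] 37 ≡ 6^2 + 1 (base 6). Lift 7: 50. −1: 49.
[4] 49 ≡ 7^2 (base 7). Lift 8: 64. −1: 63.

12, 19, 27, 37, 49, 63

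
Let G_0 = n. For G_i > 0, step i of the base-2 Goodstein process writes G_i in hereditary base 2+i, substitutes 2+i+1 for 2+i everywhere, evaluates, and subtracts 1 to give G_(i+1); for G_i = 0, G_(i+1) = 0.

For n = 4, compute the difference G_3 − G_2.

i=0: 4 = 2^2 (b=2); 2→3: 3^3 = 27; 27−1 = 26
i=1: 26 = 2·3^2 + 2·3 + 2 (b=3); 3→4: 2·4^2 + 2·4 + 2 = 42; 42−1 = 41
i=2: 41 = 2·4^2 + 2·4 + 1 (b=4); 4→5: 2·5^2 + 2·5 + 1 = 61; 61−1 = 60

19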